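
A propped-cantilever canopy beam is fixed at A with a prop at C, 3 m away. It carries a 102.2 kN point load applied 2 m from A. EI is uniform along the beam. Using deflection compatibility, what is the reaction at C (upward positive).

Choose R_C as the redundant. The primary structure is the cantilever fixed at A.
Free-end deflection of the primary structure under the applied loading (downward +):
  point load 102.2 at a = 2: Pa²(3L − a)/(6EI) = 476.9/EI
Tip deflection under a unit load at C: L³/(3EI) = 9/EI.
Compatibility at C: δ_0 − R_C·δ_{CC} = 0, so R_C = 476.9/9 = 52.99 kN.

R_C = 52.99 kN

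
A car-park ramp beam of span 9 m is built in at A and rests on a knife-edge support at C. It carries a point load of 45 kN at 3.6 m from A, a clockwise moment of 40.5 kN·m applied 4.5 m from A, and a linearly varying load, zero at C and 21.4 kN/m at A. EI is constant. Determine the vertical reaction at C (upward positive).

R_C = 33.68 kN

Remove the prop at C; the released (primary) structure is a cantilever built in at A.
Primary-structure tip deflection at C by superposition:
  point load 45 at a = 3.6: Pa²(3L − a)/(6EI) = 2274/EI
  clockwise couple 40.5 at a = 4.5: M₀a(2L − a)/(2EI) = 1230/EI
  triangular load, peak 21.4 at the fixed end: w₀L⁴/(30EI) = 4680/EI
  δ_0 = 8185/EI
Flexibility coefficient — unit upward force at C: δ_{CC} = L³/(3EI) = 243/EI.
The prop prevents deflection at C: R_C = δ_0/δ_{CC} = 8185/243 = 33.68 kN.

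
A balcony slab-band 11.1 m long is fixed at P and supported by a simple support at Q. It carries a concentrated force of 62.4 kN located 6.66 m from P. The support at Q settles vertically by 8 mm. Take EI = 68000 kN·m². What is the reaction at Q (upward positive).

R_Q = 25.76 kN

Remove the prop at Q; the released (primary) structure is a cantilever built in at P.
Free-end deflection of the primary structure under the applied loading (downward +):
  point load 62.4 at a = 6.66: Pa²(3L − a)/(6EI) = 12289/EI
Tip deflection under a unit load at Q: L³/(3EI) = 455.9/EI.
With EI = 68000 kN·m²: δ_0 = 0.18072 m and δ_{QQ} = 0.006704 m/kN.
Compatibility — the beam at Q must follow the support down by 0.008 m: δ_0 − R_Q·δ_{QQ} = 0.008, so R_Q = (0.18072 − 0.008)/0.006704 = 25.76 kN.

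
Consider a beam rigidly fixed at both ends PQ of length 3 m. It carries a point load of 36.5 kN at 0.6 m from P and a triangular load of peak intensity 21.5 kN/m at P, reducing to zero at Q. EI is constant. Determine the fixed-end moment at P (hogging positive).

M_P = 23.69 kN·m

Release both end moments; the primary structure is a simply-supported span PQ with redundants M_P and M_Q.
Simple-span end rotations at P and Q under the given loads:
  at P: point load 36.5 at a = 0.6: Pab(L + b)/(6LEI) = 15.77/EI
  at Q: point load 36.5 at a = 0.6: Pab(L + a)/(6LEI) = 10.51/EI
  at P: triangular load, peak 21.5: w₀L³/(45EI) = 12.9/EI
  at Q: triangular load, peak 21.5: 7w₀L³/(360EI) = 11.29/EI
  θ_P0 = 28.67/EI,  θ_Q0 = 21.8/EI
Flexibility coefficients: a unit moment at one end gives L/(3EI) there and L/(6EI) at the far end, so f₁₁ = f₂₂ = 1/EI and f₁₂ = f₂₁ = 0.5/EI.
Compatibility — zero rotation at each built-in end:
  1 M_P + 0.5 M_Q = 28.67
  0.5 M_P + 1 M_Q = 21.8
Solving the pair gives M_P = 23.69 kN·m and M_Q = 9.954 kN·m (hogging).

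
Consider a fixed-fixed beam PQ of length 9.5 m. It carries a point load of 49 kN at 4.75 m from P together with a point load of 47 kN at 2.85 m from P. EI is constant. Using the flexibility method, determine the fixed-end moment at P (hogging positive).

M_P = 123.8 kN·m

Release both end moments; the primary structure is a simply-supported span PQ with redundants M_P and M_Q.
On the primary (simply-supported) span, the end slopes from the loading are:
  at P: point load 49 at a = 4.75: Pab(L + b)/(6LEI) = 276.4/EI
  at Q: point load 49 at a = 4.75: Pab(L + a)/(6LEI) = 276.4/EI
  at P: point load 47 at a = 2.85: Pab(L + b)/(6LEI) = 252.4/EI
  at Q: point load 47 at a = 2.85: Pab(L + a)/(6LEI) = 193/EI
  θ_P0 = 528.8/EI,  θ_Q0 = 469.4/EI
Flexibility coefficients: a unit moment at one end gives L/(3EI) there and L/(6EI) at the far end, so f₁₁ = f₂₂ = 3.167/EI and f₁₂ = f₂₁ = 1.583/EI.
Compatibility — zero rotation at each built-in end:
  3.167 M_P + 1.583 M_Q = 528.8
  1.583 M_P + 3.167 M_Q = 469.4
Solving the pair gives M_P = 123.8 kN·m and M_Q = 86.32 kN·m (hogging).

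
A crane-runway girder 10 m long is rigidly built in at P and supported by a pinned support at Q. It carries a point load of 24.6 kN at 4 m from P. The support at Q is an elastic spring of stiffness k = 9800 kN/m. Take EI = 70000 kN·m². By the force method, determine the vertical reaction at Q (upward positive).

R_Q = 5.009 kN

Choose R_Q as the redundant. The primary structure is the cantilever fixed at P.
Primary-structure tip deflection at Q by superposition:
  point load 24.6 at a = 4: Pa²(3L − a)/(6EI) = 1706/EI
Tip deflection under a unit load at Q: L³/(3EI) = 333.3/EI.
With EI = 70000 kN·m²: δ_0 = 0.024366 m and δ_{QQ} = 0.004762 m/kN.
Compatibility — the spring shortens by R_Q/k under the reaction it provides: δ_0 − R_Q·δ_{QQ} = R_Q/k. With 1/k = 0.000102 m/kN, R_Q = δ_0 / (δ_{QQ} + 1/k) = 0.024366 / (0.004762 + 0.000102) = 5.009 kN.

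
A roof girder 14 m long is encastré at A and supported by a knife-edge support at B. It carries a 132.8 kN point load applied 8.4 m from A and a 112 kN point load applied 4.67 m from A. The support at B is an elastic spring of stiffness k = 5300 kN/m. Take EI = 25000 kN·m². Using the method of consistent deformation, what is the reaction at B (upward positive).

R_B = 73.6 kN

Take the reaction at B as the redundant and release it; the primary structure is a cantilever fixed at A.
Deflection at B on the released cantilever, summing each load's contribution:
  point load 132.8 at a = 8.4: Pa²(3L − a)/(6EI) = 52474/EI
  point load 112 at a = 4.67: Pa²(3L − a)/(6EI) = 15197/EI
  δ_0 = 67671/EI
Tip deflection under a unit load at B: L³/(3EI) = 914.7/EI.
With EI = 25000 kN·m²: δ_0 = 2.7068 m and δ_{BB} = 0.036587 m/kN.
Compatibility — the spring shortens by R_B/k under the reaction it provides: δ_0 − R_B·δ_{BB} = R_B/k. With 1/k = 0.000189 m/kN, R_B = δ_0 / (δ_{BB} + 1/k) = 2.7068 / (0.036587 + 0.000189) = 73.6 kN.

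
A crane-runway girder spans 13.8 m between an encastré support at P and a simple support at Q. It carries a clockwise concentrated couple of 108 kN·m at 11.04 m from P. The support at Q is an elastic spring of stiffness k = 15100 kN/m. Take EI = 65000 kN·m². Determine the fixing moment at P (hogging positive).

M_P = -46.76 kN·m

Choose R_Q as the redundant. The primary structure is the cantilever fixed at P.
Deflection at Q on the released cantilever, summing each load's contribution:
  clockwise couple 108 at a = 11.04: M₀a(2L − a)/(2EI) = 9872/EI
Flexibility coefficient — unit upward force at Q: δ_{QQ} = L³/(3EI) = 876/EI.
With EI = 65000 kN·m²: δ_0 = 0.15188 m and δ_{QQ} = 0.013477 m/kN.
Compatibility — the spring shortens by R_Q/k under the reaction it provides: δ_0 − R_Q·δ_{QQ} = R_Q/k. With 1/k = 0.000066 m/kN, R_Q = δ_0 / (δ_{QQ} + 1/k) = 0.15188 / (0.013477 + 0.000066) = 11.21 kN.
Moment equilibrium about P: M_P = Σ(load moments about P) − R_Q·L = 108 − 11.21×13.8 = -46.76 kN·m.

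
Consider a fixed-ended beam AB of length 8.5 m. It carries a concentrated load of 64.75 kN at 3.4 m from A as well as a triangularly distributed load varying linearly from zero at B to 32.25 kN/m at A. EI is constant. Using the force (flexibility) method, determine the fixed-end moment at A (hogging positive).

M_A = 195.8 kN·m

Release both end moments; the primary structure is a simply-supported span AB with redundants M_A and M_B.
Simple-span end rotations at A and B under the given loads:
  at A: point load 64.75 at a = 3.4: Pab(L + b)/(6LEI) = 299.4/EI
  at B: point load 64.75 at a = 3.4: Pab(L + a)/(6LEI) = 262/EI
  at A: triangular load, peak 32.25: w₀L³/(45EI) = 440.1/EI
  at B: triangular load, peak 32.25: 7w₀L³/(360EI) = 385.1/EI
  θ_A0 = 739.5/EI,  θ_B0 = 647.1/EI
Flexibility coefficients: a unit moment at one end gives L/(3EI) there and L/(6EI) at the far end, so f₁₁ = f₂₂ = 2.833/EI and f₁₂ = f₂₁ = 1.417/EI.
Compatibility — zero rotation at each built-in end:
  2.833 M_A + 1.417 M_B = 739.5
  1.417 M_A + 2.833 M_B = 647.1
Solving the pair gives M_A = 195.8 kN·m and M_B = 130.5 kN·m (hogging).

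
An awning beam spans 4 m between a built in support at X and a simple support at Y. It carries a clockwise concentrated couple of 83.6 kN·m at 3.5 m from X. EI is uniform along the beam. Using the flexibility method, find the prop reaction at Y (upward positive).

Choose R_Y as the redundant. The primary structure is the cantilever fixed at X.
Primary-structure tip deflection at Y by superposition:
  clockwise couple 83.6 at a = 3.5: M₀a(2L − a)/(2EI) = 658.4/EI
Tip deflection under a unit load at Y: L³/(3EI) = 21.33/EI.
Compatibility at Y: δ_0 − R_Y·δ_{YY} = 0, so R_Y = 658.4/21.33 = 30.86 kN.

R_Y = 30.86 kN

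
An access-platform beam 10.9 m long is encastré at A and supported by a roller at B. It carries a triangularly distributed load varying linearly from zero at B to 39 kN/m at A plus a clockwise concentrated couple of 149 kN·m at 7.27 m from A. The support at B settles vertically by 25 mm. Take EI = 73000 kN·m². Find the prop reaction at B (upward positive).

Choose R_B as the redundant. The primary structure is the cantilever fixed at A.
Deflection at B on the released cantilever, summing each load's contribution:
  triangular load, peak 39 at the fixed end: w₀L⁴/(30EI) = 18351/EI
  clockwise couple 149 at a = 7.27: M₀a(2L − a)/(2EI) = 7870/EI
  δ_0 = 26220/EI
Flexibility coefficient — unit upward force at B: δ_{BB} = L³/(3EI) = 431.7/EI.
With EI = 73000 kN·m²: δ_0 = 0.35918 m and δ_{BB} = 0.005913 m/kN.
Compatibility — the beam at B must follow the support down by 0.025 m: δ_0 − R_B·δ_{BB} = 0.025, so R_B = (0.35918 − 0.025)/0.005913 = 56.51 kN.

R_B = 56.51 kN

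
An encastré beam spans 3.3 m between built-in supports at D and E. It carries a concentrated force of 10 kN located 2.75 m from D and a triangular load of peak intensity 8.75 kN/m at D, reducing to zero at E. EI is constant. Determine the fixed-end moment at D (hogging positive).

M_D = 5.528 kN·m

Take the two fixed-end moments M_D, M_E as redundants; the released structure is the simple span DE.
Simple-span end rotations at D and E under the given loads:
  at D: point load 10 at a = 2.75: Pab(L + b)/(6LEI) = 2.941/EI
  at E: point load 10 at a = 2.75: Pab(L + a)/(6LEI) = 4.622/EI
  at D: triangular load, peak 8.75: w₀L³/(45EI) = 6.988/EI
  at E: triangular load, peak 8.75: 7w₀L³/(360EI) = 6.114/EI
  θ_D0 = 9.929/EI,  θ_E0 = 10.74/EI
Flexibility coefficients: a unit moment at one end gives L/(3EI) there and L/(6EI) at the far end, so f₁₁ = f₂₂ = 1.1/EI and f₁₂ = f₂₁ = 0.55/EI.
Compatibility — zero rotation at each built-in end:
  1.1 M_D + 0.55 M_E = 9.929
  0.55 M_D + 1.1 M_E = 10.74
Solving the pair gives M_D = 5.528 kN·m and M_E = 6.996 kN·m (hogging).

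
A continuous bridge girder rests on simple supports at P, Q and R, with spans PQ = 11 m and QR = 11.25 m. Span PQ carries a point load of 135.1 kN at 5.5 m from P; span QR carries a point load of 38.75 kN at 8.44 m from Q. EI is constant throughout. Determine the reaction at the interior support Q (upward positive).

R_Q = 106.6 kN

Take M_Q as the redundant. Released structure: two simple spans PQ and QR with a hinge at Q.
Rotations at Q on the released spans (each span's end-slope, ×1/EI):
  span PQ: point load 135.1 at a = 5.5: Pab(L + a)/(6LEI) = 1022/EI
  span QR: point load 38.75 at a = 8.44: Pab(L + b)/(6LEI) = 191.4/EI
  relative rotation θ_0 = (1022 + 191.4)/EI = 1213/EI
A unit hogging moment at Q produces rotation L₁/(3EI) + L₂/(3EI) = 7.417/EI.
Compatibility: M_Q·(L₁+L₂)/(3EI) = θ_0, giving M_Q = 163.6 kN·m (hogging).
Span PQ, ΣM about P with M_Q applied at Q: R_Q^{PQ}·11 = 743 + 163.6, so R_Q^{PQ} = 82.42 kN and R_P = 135.1 − 82.42 = 52.68 kN.
Span QR, ΣM about R: R_Q^{QR}·11.25 = 108.9 + 163.6, so R_Q^{QR} = 24.22 kN and R_R = 38.75 − 24.22 = 14.53 kN.
R_Q = 82.42 + 24.22 = 106.6 kN.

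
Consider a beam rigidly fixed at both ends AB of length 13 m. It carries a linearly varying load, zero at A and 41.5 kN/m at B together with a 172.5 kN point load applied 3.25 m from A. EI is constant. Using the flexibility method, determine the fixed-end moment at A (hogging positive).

Take the two fixed-end moments M_A, M_B as redundants; the released structure is the simple span AB.
End rotations of the released simple span under the applied load (×1/EI):
  at A: triangular load, peak 41.5: 7w₀L³/(360EI) = 1773/EI
  at B: triangular load, peak 41.5: w₀L³/(45EI) = 2026/EI
  at A: point load 172.5 at a = 3.25: Pab(L + b)/(6LEI) = 1594/EI
  at B: point load 172.5 at a = 3.25: Pab(L + a)/(6LEI) = 1139/EI
  θ_A0 = 3367/EI,  θ_B0 = 3165/EI
Flexibility coefficients: a unit moment at one end gives L/(3EI) there and L/(6EI) at the far end, so f₁₁ = f₂₂ = 4.333/EI and f₁₂ = f₂₁ = 2.167/EI.
Compatibility — zero rotation at each built-in end:
  4.333 M_A + 2.167 M_B = 3367
  2.167 M_A + 4.333 M_B = 3165
Solving the pair gives M_A = 549.1 kN·m and M_B = 455.8 kN·m (hogging).

M_A = 549.1 kN·m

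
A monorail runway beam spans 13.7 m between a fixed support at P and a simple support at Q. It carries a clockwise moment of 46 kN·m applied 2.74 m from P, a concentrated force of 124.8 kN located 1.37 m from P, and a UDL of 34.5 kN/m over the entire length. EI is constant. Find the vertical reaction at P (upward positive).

R_P = 416.6 kN

Choose R_Q as the redundant. The primary structure is the cantilever fixed at P.
Free-end deflection of the primary structure under the applied loading (downward +):
  clockwise couple 46 at a = 2.74: M₀a(2L − a)/(2EI) = 1554/EI
  point load 124.8 at a = 1.37: Pa²(3L − a)/(6EI) = 1551/EI
  UDL 34.5: wL⁴/(8EI) = 151919/EI
  δ_0 = 155024/EI
Tip deflection under a unit load at Q: L³/(3EI) = 857.1/EI.
The prop prevents deflection at Q: R_Q = δ_0/δ_{QQ} = 155024/857.1 = 180.9 kN.
Vertical equilibrium: R_P = ΣP − R_Q = 597.5 − 180.9 = 416.6 kN.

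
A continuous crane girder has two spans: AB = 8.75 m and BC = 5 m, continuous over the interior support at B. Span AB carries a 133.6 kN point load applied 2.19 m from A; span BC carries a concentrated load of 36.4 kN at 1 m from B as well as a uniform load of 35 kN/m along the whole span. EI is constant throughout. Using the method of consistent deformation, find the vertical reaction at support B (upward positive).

Take M_B as the redundant. Released structure: two simple spans AB and BC with a hinge at B.
Discontinuity in slope at B on the released structure — sum the simple-span end rotations:
  span AB: point load 133.6 at a = 2.19: Pab(L + a)/(6LEI) = 400/EI
  span BC: point load 36.4 at a = 1: Pab(L + b)/(6LEI) = 43.68/EI
  span BC: UDL 35: wL³/(24EI) = 182.3/EI
  relative rotation θ_0 = (400 + 226)/EI = 625.9/EI
A unit hogging moment at B produces rotation L₁/(3EI) + L₂/(3EI) = 4.583/EI.
Compatibility: M_B·(L₁+L₂)/(3EI) = θ_0, giving M_B = 136.6 kN·m (hogging).
Span AB, ΣM about A with M_B applied at B: R_B^{AB}·8.75 = 292.6 + 136.6, so R_B^{AB} = 49.05 kN and R_A = 133.6 − 49.05 = 84.55 kN.
Span BC, ΣM about C: R_B^{BC}·5 = 583.1 + 136.6, so R_B^{BC} = 143.9 kN and R_C = 211.4 − 143.9 = 67.47 kN.
R_B = 49.05 + 143.9 = 193 kN.

R_B = 193 kN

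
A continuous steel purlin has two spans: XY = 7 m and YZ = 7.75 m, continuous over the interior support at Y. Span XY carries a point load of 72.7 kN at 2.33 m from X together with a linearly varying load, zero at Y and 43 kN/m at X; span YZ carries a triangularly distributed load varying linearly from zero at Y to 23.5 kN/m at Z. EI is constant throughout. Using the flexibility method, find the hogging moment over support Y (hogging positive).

Release continuity at Y by inserting a hinge; the redundant is the internal moment M_Y. The primary structure is two simply-supported spans XY and YZ.
Discontinuity in slope at Y on the released structure — sum the simple-span end rotations:
  span XY: point load 72.7 at a = 2.33: Pab(L + a)/(6LEI) = 175.7/EI
  span XY: triangular load, peak 43: 7w₀L³/(360EI) = 286.8/EI
  span YZ: triangular load, peak 23.5: 7w₀L³/(360EI) = 212.7/EI
  relative rotation θ_0 = (462.5 + 212.7)/EI = 675.2/EI
A unit hogging moment at Y produces rotation L₁/(3EI) + L₂/(3EI) = 4.917/EI.
Slope continuity at Y: θ_0 = M_Y·4.917/EI, so M_Y = 675.2/4.917 = 137.3 kN·m (hogging).

M_Y = 137.3 kN·m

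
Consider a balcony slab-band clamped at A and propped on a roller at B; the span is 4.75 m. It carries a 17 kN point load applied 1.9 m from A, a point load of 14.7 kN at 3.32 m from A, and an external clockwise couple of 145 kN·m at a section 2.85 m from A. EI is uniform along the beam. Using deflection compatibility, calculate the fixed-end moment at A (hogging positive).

M_A = -12.64 kN·m

Choose R_B as the redundant. The primary structure is the cantilever fixed at A.
Primary-structure tip deflection at B by superposition:
  point load 17 at a = 1.9: Pa²(3L − a)/(6EI) = 126.3/EI
  point load 14.7 at a = 3.32: Pa²(3L − a)/(6EI) = 295.2/EI
  clockwise couple 145 at a = 2.85: M₀a(2L − a)/(2EI) = 1374/EI
  δ_0 = 1796/EI
Flexibility coefficient — unit upward force at B: δ_{BB} = L³/(3EI) = 35.72/EI.
The prop prevents deflection at B: R_B = δ_0/δ_{BB} = 1796/35.72 = 50.26 kN.
Moment equilibrium about A: M_A = Σ(load moments about A) − R_B·L = 226.1 − 50.26×4.75 = -12.64 kN·m.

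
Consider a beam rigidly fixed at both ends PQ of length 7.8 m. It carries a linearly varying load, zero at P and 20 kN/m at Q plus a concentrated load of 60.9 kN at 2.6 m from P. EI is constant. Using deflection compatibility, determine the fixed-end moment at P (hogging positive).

M_P = 110.9 kN·m

Release both end moments; the primary structure is a simply-supported span PQ with redundants M_P and M_Q.
Simple-span end rotations at P and Q under the given loads:
  at P: triangular load, peak 20: 7w₀L³/(360EI) = 184.5/EI
  at Q: triangular load, peak 20: w₀L³/(45EI) = 210.9/EI
  at P: point load 60.9 at a = 2.6: Pab(L + b)/(6LEI) = 228.7/EI
  at Q: point load 60.9 at a = 2.6: Pab(L + a)/(6LEI) = 183/EI
  θ_P0 = 413.3/EI,  θ_Q0 = 393.9/EI
Flexibility coefficients: a unit moment at one end gives L/(3EI) there and L/(6EI) at the far end, so f₁₁ = f₂₂ = 2.6/EI and f₁₂ = f₂₁ = 1.3/EI.
Compatibility — zero rotation at each built-in end:
  2.6 M_P + 1.3 M_Q = 413.3
  1.3 M_P + 2.6 M_Q = 393.9
Solving the pair gives M_P = 110.9 kN·m and M_Q = 96.03 kN·m (hogging).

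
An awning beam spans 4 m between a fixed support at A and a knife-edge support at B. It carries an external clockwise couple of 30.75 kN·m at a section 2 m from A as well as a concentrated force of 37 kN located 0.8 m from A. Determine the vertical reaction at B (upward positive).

Choose R_B as the redundant. The primary structure is the cantilever fixed at A.
Downward deflection at the released point B due to the loads:
  clockwise couple 30.75 at a = 2: M₀a(2L − a)/(2EI) = 184.5/EI
  point load 37 at a = 0.8: Pa²(3L − a)/(6EI) = 44.2/EI
  δ_0 = 228.7/EI
Flexibility coefficient — unit upward force at B: δ_{BB} = L³/(3EI) = 21.33/EI.
Compatibility at B: δ_0 − R_B·δ_{BB} = 0, so R_B = 228.7/21.33 = 10.72 kN.

R_B = 10.72 kN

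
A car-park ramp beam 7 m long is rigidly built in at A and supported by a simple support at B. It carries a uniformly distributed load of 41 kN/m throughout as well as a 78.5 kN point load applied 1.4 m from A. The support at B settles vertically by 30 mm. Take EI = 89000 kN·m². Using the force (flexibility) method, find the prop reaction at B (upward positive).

R_B = 88.67 kN

Choose R_B as the redundant. The primary structure is the cantilever fixed at A.
Downward deflection at the released point B due to the loads:
  UDL 41: wL⁴/(8EI) = 12305/EI
  point load 78.5 at a = 1.4: Pa²(3L − a)/(6EI) = 502.6/EI
  δ_0 = 12808/EI
Tip deflection under a unit load at B: L³/(3EI) = 114.3/EI.
With EI = 89000 kN·m²: δ_0 = 0.14391 m and δ_{BB} = 0.001285 m/kN.
Compatibility — the beam at B must follow the support down by 0.03 m: δ_0 − R_B·δ_{BB} = 0.03, so R_B = (0.14391 − 0.03)/0.001285 = 88.67 kN.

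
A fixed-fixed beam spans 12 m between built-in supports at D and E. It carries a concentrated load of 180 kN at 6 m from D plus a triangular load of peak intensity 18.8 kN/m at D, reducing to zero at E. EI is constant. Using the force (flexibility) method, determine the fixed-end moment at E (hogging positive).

M_E = 360.2 kN·m

Release both end moments; the primary structure is a simply-supported span DE with redundants M_D and M_E.
Simple-span end rotations at D and E under the given loads:
  at D: point load 180 at a = 6: Pab(L + b)/(6LEI) = 1620/EI
  at E: point load 180 at a = 6: Pab(L + a)/(6LEI) = 1620/EI
  at D: triangular load, peak 18.8: w₀L³/(45EI) = 721.9/EI
  at E: triangular load, peak 18.8: 7w₀L³/(360EI) = 631.7/EI
  θ_D0 = 2342/EI,  θ_E0 = 2252/EI
Flexibility coefficients: a unit moment at one end gives L/(3EI) there and L/(6EI) at the far end, so f₁₁ = f₂₂ = 4/EI and f₁₂ = f₂₁ = 2/EI.
Compatibility — zero rotation at each built-in end:
  4 M_D + 2 M_E = 2342
  2 M_D + 4 M_E = 2252
Solving the pair gives M_D = 405.4 kN·m and M_E = 360.2 kN·m (hogging).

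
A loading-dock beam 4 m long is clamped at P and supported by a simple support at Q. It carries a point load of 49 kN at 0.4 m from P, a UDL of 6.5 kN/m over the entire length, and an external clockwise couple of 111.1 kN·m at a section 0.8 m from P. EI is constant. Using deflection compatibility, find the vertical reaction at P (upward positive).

R_P = 49.54 kN

Take the reaction at Q as the redundant and release it; the primary structure is a cantilever fixed at P.
Free-end deflection of the primary structure under the applied loading (downward +):
  point load 49 at a = 0.4: Pa²(3L − a)/(6EI) = 15.16/EI
  UDL 6.5: wL⁴/(8EI) = 208/EI
  clockwise couple 111.1 at a = 0.8: M₀a(2L − a)/(2EI) = 320/EI
  δ_0 = 543.1/EI
Flexibility coefficient — unit upward force at Q: δ_{QQ} = L³/(3EI) = 21.33/EI.
The prop prevents deflection at Q: R_Q = δ_0/δ_{QQ} = 543.1/21.33 = 25.46 kN.
Vertical equilibrium: R_P = ΣP − R_Q = 75 − 25.46 = 49.54 kN.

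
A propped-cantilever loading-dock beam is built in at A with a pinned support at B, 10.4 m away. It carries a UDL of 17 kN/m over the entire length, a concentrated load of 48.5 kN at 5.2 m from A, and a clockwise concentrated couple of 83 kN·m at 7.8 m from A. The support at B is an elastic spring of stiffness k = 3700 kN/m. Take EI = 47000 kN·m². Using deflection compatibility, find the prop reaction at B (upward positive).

R_B = 89.64 kN

Release the roller at B. Primary structure: cantilever fixed at A.
Primary-structure tip deflection at B by superposition:
  UDL 17: wL⁴/(8EI) = 24859/EI
  point load 48.5 at a = 5.2: Pa²(3L − a)/(6EI) = 5683/EI
  clockwise couple 83 at a = 7.8: M₀a(2L − a)/(2EI) = 4208/EI
  δ_0 = 34751/EI
Tip deflection under a unit load at B: L³/(3EI) = 375/EI.
With EI = 47000 kN·m²: δ_0 = 0.73937 m and δ_{BB} = 0.007978 m/kN.
Compatibility — the spring shortens by R_B/k under the reaction it provides: δ_0 − R_B·δ_{BB} = R_B/k. With 1/k = 0.00027 m/kN, R_B = δ_0 / (δ_{BB} + 1/k) = 0.73937 / (0.007978 + 0.00027) = 89.64 kN.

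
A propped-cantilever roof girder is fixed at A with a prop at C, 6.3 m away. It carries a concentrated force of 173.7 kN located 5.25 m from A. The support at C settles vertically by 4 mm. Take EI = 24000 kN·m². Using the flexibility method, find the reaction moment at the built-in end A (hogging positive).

Choose R_C as the redundant. The primary structure is the cantilever fixed at A.
Downward deflection at the released point C due to the loads:
  point load 173.7 at a = 5.25: Pa²(3L − a)/(6EI) = 10892/EI
Flexibility coefficient — unit upward force at C: δ_{CC} = L³/(3EI) = 83.35/EI.
With EI = 24000 kN·m²: δ_0 = 0.45383 m and δ_{CC} = 0.003473 m/kN.
Compatibility — the beam at C must follow the support down by 0.004 m: δ_0 − R_C·δ_{CC} = 0.004, so R_C = (0.45383 − 0.004)/0.003473 = 129.5 kN.
Moment equilibrium about A: M_A = Σ(load moments about A) − R_C·L = 911.9 − 129.5×6.3 = 95.92 kN·m.

M_A = 95.92 kN·m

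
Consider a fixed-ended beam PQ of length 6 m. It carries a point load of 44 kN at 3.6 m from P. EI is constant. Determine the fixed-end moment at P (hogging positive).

Take the two fixed-end moments M_P, M_Q as redundants; the released structure is the simple span PQ.
Simple-span end rotations at P and Q under the given loads:
  at P: point load 44 at a = 3.6: Pab(L + b)/(6LEI) = 88.7/EI
  at Q: point load 44 at a = 3.6: Pab(L + a)/(6LEI) = 101.4/EI
  θ_P0 = 88.7/EI,  θ_Q0 = 101.4/EI
Flexibility coefficients: a unit moment at one end gives L/(3EI) there and L/(6EI) at the far end, so f₁₁ = f₂₂ = 2/EI and f₁₂ = f₂₁ = 1/EI.
Compatibility — zero rotation at each built-in end:
  2 M_P + 1 M_Q = 88.7
  1 M_P + 2 M_Q = 101.4
Solving the pair gives M_P = 25.34 kN·m and M_Q = 38.02 kN·m (hogging).

M_P = 25.34 kN·m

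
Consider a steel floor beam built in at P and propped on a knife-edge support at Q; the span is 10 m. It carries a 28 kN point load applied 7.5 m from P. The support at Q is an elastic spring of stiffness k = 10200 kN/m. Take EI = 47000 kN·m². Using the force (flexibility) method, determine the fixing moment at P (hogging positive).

Choose R_Q as the redundant. The primary structure is the cantilever fixed at P.
Primary-structure tip deflection at Q by superposition:
  point load 28 at a = 7.5: Pa²(3L − a)/(6EI) = 5906/EI
Flexibility coefficient — unit upward force at Q: δ_{QQ} = L³/(3EI) = 333.3/EI.
With EI = 47000 kN·m²: δ_0 = 0.12566 m and δ_{QQ} = 0.007092 m/kN.
Compatibility — the spring shortens by R_Q/k under the reaction it provides: δ_0 − R_Q·δ_{QQ} = R_Q/k. With 1/k = 0.000098 m/kN, R_Q = δ_0 / (δ_{QQ} + 1/k) = 0.12566 / (0.007092 + 0.000098) = 17.48 kN.
Moment equilibrium about P: M_P = Σ(load moments about P) − R_Q·L = 210 − 17.48×10 = 35.23 kN·m.

M_P = 35.23 kN·m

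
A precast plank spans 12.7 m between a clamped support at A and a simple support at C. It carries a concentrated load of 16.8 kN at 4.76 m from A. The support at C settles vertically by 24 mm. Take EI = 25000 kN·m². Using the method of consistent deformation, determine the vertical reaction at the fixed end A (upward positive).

Choose R_C as the redundant. The primary structure is the cantilever fixed at A.
Deflection at C on the released cantilever, summing each load's contribution:
  point load 16.8 at a = 4.76: Pa²(3L − a)/(6EI) = 2115/EI
Tip deflection under a unit load at C: L³/(3EI) = 682.8/EI.
With EI = 25000 kN·m²: δ_0 = 0.084605 m and δ_{CC} = 0.027312 m/kN.
Compatibility — the beam at C must follow the support down by 0.024 m: δ_0 − R_C·δ_{CC} = 0.024, so R_C = (0.084605 − 0.024)/0.027312 = 2.219 kN.
Vertical equilibrium: R_A = ΣP − R_C = 16.8 − 2.219 = 14.58 kN.

R_A = 14.58 kN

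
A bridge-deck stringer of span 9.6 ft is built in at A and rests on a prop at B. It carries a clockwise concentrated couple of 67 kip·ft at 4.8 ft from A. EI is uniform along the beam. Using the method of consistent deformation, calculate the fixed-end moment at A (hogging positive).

Release the roller at B. Primary structure: cantilever fixed at A.
Primary-structure tip deflection at B by superposition:
  clockwise couple 67 at a = 4.8: M₀a(2L − a)/(2EI) = 2316/EI
Tip deflection under a unit load at B: L³/(3EI) = 294.9/EI.
Compatibility at B: δ_0 − R_B·δ_{BB} = 0, so R_B = 2316/294.9 = 7.852 kip.
Moment equilibrium about A: M_A = Σ(load moments about A) − R_B·L = 67 − 7.852×9.6 = -8.375 kip·ft.

M_A = -8.375 kip·ft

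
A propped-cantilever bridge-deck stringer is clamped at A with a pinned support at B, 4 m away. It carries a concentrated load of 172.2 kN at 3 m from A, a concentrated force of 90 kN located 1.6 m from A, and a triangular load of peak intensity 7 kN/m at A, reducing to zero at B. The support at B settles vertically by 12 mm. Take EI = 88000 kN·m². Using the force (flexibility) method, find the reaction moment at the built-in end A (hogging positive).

Remove the prop at B; the released (primary) structure is a cantilever built in at A.
Primary-structure tip deflection at B by superposition:
  point load 172.2 at a = 3: Pa²(3L − a)/(6EI) = 2325/EI
  point load 90 at a = 1.6: Pa²(3L − a)/(6EI) = 399.4/EI
  triangular load, peak 7 at the fixed end: w₀L⁴/(30EI) = 59.73/EI
  δ_0 = 2784/EI
Tip deflection under a unit load at B: L³/(3EI) = 21.33/EI.
With EI = 88000 kN·m²: δ_0 = 0.031634 m and δ_{BB} = 0.000242 m/kN.
Compatibility — the beam at B must follow the support down by 0.012 m: δ_0 − R_B·δ_{BB} = 0.012, so R_B = (0.031634 − 0.012)/0.000242 = 80.99 kN.
Moment equilibrium about A: M_A = Σ(load moments about A) − R_B·L = 679.3 − 80.99×4 = 355.3 kN·m.

M_A = 355.3 kN·m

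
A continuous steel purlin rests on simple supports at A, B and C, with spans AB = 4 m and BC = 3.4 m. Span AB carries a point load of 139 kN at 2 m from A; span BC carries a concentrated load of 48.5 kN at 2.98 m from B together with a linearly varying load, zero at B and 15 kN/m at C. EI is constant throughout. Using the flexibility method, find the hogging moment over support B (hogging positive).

Release continuity at B by inserting a hinge; the redundant is the internal moment M_B. The primary structure is two simply-supported spans AB and BC.
Discontinuity in slope at B on the released structure — sum the simple-span end rotations:
  span AB: point load 139 at a = 2: Pab(L + a)/(6LEI) = 139/EI
  span BC: point load 48.5 at a = 2.98: Pab(L + b)/(6LEI) = 11.37/EI
  span BC: triangular load, peak 15: 7w₀L³/(360EI) = 11.46/EI
  relative rotation θ_0 = (139 + 22.83)/EI = 161.8/EI
A unit hogging moment at B produces rotation L₁/(3EI) + L₂/(3EI) = 2.467/EI.
Compatibility: M_B·(L₁+L₂)/(3EI) = θ_0, giving M_B = 65.61 kN·m (hogging).

M_B = 65.61 kN·m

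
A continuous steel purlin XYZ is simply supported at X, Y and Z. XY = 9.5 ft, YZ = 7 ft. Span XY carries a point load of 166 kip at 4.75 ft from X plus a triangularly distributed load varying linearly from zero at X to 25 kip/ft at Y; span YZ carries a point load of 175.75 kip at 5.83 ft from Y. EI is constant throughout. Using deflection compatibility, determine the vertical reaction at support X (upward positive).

R_X = 91.08 kip

Take M_Y as the redundant. Released structure: two simple spans XY and YZ with a hinge at Y.
Discontinuity in slope at Y on the released structure — sum the simple-span end rotations:
  span XY: point load 166 at a = 4.75: Pab(L + a)/(6LEI) = 936.3/EI
  span XY: triangular load, peak 25: w₀L³/(45EI) = 476.3/EI
  span YZ: point load 175.75 at a = 5.83: Pab(L + b)/(6LEI) = 233.2/EI
  relative rotation θ_0 = (1413 + 233.2)/EI = 1646/EI
A unit hogging moment at Y produces rotation L₁/(3EI) + L₂/(3EI) = 5.5/EI.
Slope continuity at Y: θ_0 = M_Y·5.5/EI, so M_Y = 1646/5.5 = 299.2 kip·ft (hogging).
Span XY, ΣM about X with M_Y applied at Y: R_Y^{XY}·9.5 = 1541 + 299.2, so R_Y^{XY} = 193.7 kip and R_X = 284.8 − 193.7 = 91.08 kip.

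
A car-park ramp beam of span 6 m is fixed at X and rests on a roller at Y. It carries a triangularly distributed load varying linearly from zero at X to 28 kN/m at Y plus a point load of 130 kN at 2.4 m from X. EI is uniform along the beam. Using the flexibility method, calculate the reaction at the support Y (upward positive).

R_Y = 73.24 kN

Choose R_Y as the redundant. The primary structure is the cantilever fixed at X.
Downward deflection at the released point Y due to the loads:
  triangular load, peak 28 at the free end: 11w₀L⁴/(120EI) = 3326/EI
  point load 130 at a = 2.4: Pa²(3L − a)/(6EI) = 1947/EI
  δ_0 = 5273/EI
Tip deflection under a unit load at Y: L³/(3EI) = 72/EI.
Compatibility at Y: δ_0 − R_Y·δ_{YY} = 0, so R_Y = 5273/72 = 73.24 kN.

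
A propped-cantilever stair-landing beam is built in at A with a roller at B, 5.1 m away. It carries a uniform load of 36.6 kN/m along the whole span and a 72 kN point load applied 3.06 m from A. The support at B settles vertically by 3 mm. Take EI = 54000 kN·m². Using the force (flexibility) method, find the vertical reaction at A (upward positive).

Take the reaction at B as the redundant and release it; the primary structure is a cantilever fixed at A.
Downward deflection at the released point B due to the loads:
  UDL 36.6: wL⁴/(8EI) = 3095/EI
  point load 72 at a = 3.06: Pa²(3L − a)/(6EI) = 1375/EI
  δ_0 = 4470/EI
Tip deflection under a unit load at B: L³/(3EI) = 44.22/EI.
With EI = 54000 kN·m²: δ_0 = 0.082785 m and δ_{BB} = 0.000819 m/kN.
Compatibility — the beam at B must follow the support down by 0.003 m: δ_0 − R_B·δ_{BB} = 0.003, so R_B = (0.082785 − 0.003)/0.000819 = 97.44 kN.
Vertical equilibrium: R_A = ΣP − R_B = 258.7 − 97.44 = 161.2 kN.

R_A = 161.2 kN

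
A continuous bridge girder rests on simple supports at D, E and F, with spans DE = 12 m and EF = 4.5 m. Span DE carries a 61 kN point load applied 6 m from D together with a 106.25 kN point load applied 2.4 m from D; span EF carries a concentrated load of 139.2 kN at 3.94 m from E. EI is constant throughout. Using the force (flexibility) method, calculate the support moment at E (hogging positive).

Take M_E as the redundant. Released structure: two simple spans DE and EF with a hinge at E.
End slopes at the hinge E, treating each span as simply supported:
  span DE: point load 61 at a = 6: Pab(L + a)/(6LEI) = 549/EI
  span DE: point load 106.25 at a = 2.4: Pab(L + a)/(6LEI) = 489.6/EI
  span EF: point load 139.2 at a = 3.94: Pab(L + b)/(6LEI) = 57.56/EI
  relative rotation θ_0 = (1039 + 57.56)/EI = 1096/EI
A unit hogging moment at E produces rotation L₁/(3EI) + L₂/(3EI) = 5.5/EI.
Compatibility: M_E·(L₁+L₂)/(3EI) = θ_0, giving M_E = 199.3 kN·m (hogging).

M_E = 199.3 kN·m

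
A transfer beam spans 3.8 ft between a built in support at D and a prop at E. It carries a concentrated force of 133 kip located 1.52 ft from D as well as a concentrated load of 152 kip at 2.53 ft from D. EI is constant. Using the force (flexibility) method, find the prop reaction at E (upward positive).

R_E = 106.3 kip

Release the roller at E. Primary structure: cantilever fixed at D.
Downward deflection at the released point E due to the loads:
  point load 133 at a = 1.52: Pa²(3L − a)/(6EI) = 506/EI
  point load 152 at a = 2.53: Pa²(3L − a)/(6EI) = 1438/EI
  δ_0 = 1944/EI
Tip deflection under a unit load at E: L³/(3EI) = 18.29/EI.
The prop prevents deflection at E: R_E = δ_0/δ_{EE} = 1944/18.29 = 106.3 kip.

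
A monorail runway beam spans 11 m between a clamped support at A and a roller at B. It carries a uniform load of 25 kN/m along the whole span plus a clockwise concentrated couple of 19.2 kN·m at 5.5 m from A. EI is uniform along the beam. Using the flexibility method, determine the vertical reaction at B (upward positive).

R_B = 105.1 kN

Take the reaction at B as the redundant and release it; the primary structure is a cantilever fixed at A.
Primary-structure tip deflection at B by superposition:
  UDL 25: wL⁴/(8EI) = 45753/EI
  clockwise couple 19.2 at a = 5.5: M₀a(2L − a)/(2EI) = 871.2/EI
  δ_0 = 46624/EI
Tip deflection under a unit load at B: L³/(3EI) = 443.7/EI.
Compatibility at B: δ_0 − R_B·δ_{BB} = 0, so R_B = 46624/443.7 = 105.1 kN.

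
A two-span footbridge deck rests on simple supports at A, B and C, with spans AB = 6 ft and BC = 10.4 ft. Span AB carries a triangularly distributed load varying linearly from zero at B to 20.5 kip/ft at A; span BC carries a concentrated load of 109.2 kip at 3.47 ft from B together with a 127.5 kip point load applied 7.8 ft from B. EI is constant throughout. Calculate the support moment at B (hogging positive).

Take M_B as the redundant. Released structure: two simple spans AB and BC with a hinge at B.
Rotations at B on the released spans (each span's end-slope, ×1/EI):
  span AB: triangular load, peak 20.5: 7w₀L³/(360EI) = 86.1/EI
  span BC: point load 109.2 at a = 3.47: Pab(L + b)/(6LEI) = 729.3/EI
  span BC: point load 127.5 at a = 7.8: Pab(L + b)/(6LEI) = 538.7/EI
  relative rotation θ_0 = (86.1 + 1268)/EI = 1354/EI
A unit hogging moment at B produces rotation L₁/(3EI) + L₂/(3EI) = 5.467/EI.
Compatibility: M_B·(L₁+L₂)/(3EI) = θ_0, giving M_B = 247.7 kip·ft (hogging).

M_B = 247.7 kip·ft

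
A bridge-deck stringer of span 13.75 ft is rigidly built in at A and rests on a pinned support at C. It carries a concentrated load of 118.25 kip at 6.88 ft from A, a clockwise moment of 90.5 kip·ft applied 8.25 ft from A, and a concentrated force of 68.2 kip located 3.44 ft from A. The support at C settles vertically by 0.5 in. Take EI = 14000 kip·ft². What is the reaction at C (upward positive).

Take the reaction at C as the redundant and release it; the primary structure is a cantilever fixed at A.
Free-end deflection of the primary structure under the applied loading (downward +):
  point load 118.25 at a = 6.88: Pa²(3L − a)/(6EI) = 32063/EI
  clockwise couple 90.5 at a = 8.25: M₀a(2L − a)/(2EI) = 7186/EI
  point load 68.2 at a = 3.44: Pa²(3L − a)/(6EI) = 5086/EI
  δ_0 = 44335/EI
Tip deflection under a unit load at C: L³/(3EI) = 866.5/EI.
With EI = 14000 kip·ft²: δ_0 = 3.1668 ft and δ_{CC} = 0.061895 ft/kip.
Compatibility — the beam at C must follow the support down by 0.04167 ft: δ_0 − R_C·δ_{CC} = 0.04167, so R_C = (3.1668 − 0.04167)/0.061895 = 50.49 kip.

R_C = 50.49 kip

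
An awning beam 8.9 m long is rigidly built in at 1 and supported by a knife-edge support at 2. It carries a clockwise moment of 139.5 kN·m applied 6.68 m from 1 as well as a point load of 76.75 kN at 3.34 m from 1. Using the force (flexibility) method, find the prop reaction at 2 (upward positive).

Release the roller at 2. Primary structure: cantilever fixed at 1.
Free-end deflection of the primary structure under the applied loading (downward +):
  clockwise couple 139.5 at a = 6.68: M₀a(2L − a)/(2EI) = 5181/EI
  point load 76.75 at a = 3.34: Pa²(3L − a)/(6EI) = 3333/EI
  δ_0 = 8515/EI
Flexibility coefficient — unit upward force at 2: δ_{22} = L³/(3EI) = 235/EI.
The prop prevents deflection at 2: R_2 = δ_0/δ_{22} = 8515/235 = 36.23 kN.

R_2 = 36.23 kN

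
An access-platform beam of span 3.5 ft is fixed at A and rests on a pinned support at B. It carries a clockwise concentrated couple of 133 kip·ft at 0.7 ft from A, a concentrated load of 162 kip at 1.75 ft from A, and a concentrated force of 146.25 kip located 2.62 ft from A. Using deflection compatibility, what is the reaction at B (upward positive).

Take the reaction at B as the redundant and release it; the primary structure is a cantilever fixed at A.
Deflection at B on the released cantilever, summing each load's contribution:
  clockwise couple 133 at a = 0.7: M₀a(2L − a)/(2EI) = 293.3/EI
  point load 162 at a = 1.75: Pa²(3L − a)/(6EI) = 723.5/EI
  point load 146.25 at a = 2.62: Pa²(3L − a)/(6EI) = 1318/EI
  δ_0 = 2335/EI
Tip deflection under a unit load at B: L³/(3EI) = 14.29/EI.
Compatibility at B: δ_0 − R_B·δ_{BB} = 0, so R_B = 2335/14.29 = 163.4 kip.

R_B = 163.4 kip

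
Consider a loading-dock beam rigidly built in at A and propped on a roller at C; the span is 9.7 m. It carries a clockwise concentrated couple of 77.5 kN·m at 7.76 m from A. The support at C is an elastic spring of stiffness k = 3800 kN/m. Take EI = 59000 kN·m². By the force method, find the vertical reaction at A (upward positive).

R_A = -10.95 kN

Choose R_C as the redundant. The primary structure is the cantilever fixed at A.
Deflection at C on the released cantilever, summing each load's contribution:
  clockwise couple 77.5 at a = 7.76: M₀a(2L − a)/(2EI) = 3500/EI
Flexibility coefficient — unit upward force at C: δ_{CC} = L³/(3EI) = 304.2/EI.
With EI = 59000 kN·m²: δ_0 = 0.059325 m and δ_{CC} = 0.005156 m/kN.
Compatibility — the spring shortens by R_C/k under the reaction it provides: δ_0 − R_C·δ_{CC} = R_C/k. With 1/k = 0.000263 m/kN, R_C = δ_0 / (δ_{CC} + 1/k) = 0.059325 / (0.005156 + 0.000263) = 10.95 kN.
Vertical equilibrium: R_A = ΣP − R_C = 0 − 10.95 = -10.95 kN.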